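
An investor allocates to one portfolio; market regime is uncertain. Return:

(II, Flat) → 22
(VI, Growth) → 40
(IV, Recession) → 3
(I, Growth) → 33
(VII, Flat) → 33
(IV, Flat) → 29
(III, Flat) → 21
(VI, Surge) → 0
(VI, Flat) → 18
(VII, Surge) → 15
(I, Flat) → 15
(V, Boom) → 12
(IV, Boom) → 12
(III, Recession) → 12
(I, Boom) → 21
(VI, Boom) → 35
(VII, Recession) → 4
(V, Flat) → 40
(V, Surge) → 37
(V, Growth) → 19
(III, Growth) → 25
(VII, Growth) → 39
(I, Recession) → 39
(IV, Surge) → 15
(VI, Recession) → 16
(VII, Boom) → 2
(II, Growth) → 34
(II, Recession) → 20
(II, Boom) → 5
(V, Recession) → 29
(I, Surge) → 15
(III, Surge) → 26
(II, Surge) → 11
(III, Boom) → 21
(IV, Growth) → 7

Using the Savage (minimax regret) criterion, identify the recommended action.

Column bests: Recession=39, Flat=40, Growth=40, Boom=35, Surge=37.
I regrets: 0, 25, 7, 14, 22 → max 25
II regrets: 19, 18, 6, 30, 26 → max 30
III regrets: 27, 19, 15, 14, 11 → max 27
IV regrets: 36, 11, 33, 23, 22 → max 36
V regrets: 10, 0, 21, 23, 0 → max 23
VI regrets: 23, 22, 0, 0, 37 → max 37
VII regrets: 35, 7, 1, 33, 22 → max 35
Smallest max regret = 23 → V.

V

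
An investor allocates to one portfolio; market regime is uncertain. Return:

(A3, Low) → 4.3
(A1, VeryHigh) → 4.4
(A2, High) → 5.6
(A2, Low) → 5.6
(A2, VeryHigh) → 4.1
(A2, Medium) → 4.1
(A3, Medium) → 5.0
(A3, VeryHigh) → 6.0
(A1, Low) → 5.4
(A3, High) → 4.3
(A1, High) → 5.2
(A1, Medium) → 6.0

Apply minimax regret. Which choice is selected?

A3

Column bests: Low=5.6, Medium=6.0, High=5.6, VeryHigh=6.0.
A1 regrets: 0.2, 0.0, 0.4, 1.6 → max 1.6
A2 regrets: 0.0, 1.9, 0.0, 1.9 → max 1.9
A3 regrets: 1.3, 1.0, 1.3, 0.0 → max 1.3
Smallest max regret = 1.3 → A3.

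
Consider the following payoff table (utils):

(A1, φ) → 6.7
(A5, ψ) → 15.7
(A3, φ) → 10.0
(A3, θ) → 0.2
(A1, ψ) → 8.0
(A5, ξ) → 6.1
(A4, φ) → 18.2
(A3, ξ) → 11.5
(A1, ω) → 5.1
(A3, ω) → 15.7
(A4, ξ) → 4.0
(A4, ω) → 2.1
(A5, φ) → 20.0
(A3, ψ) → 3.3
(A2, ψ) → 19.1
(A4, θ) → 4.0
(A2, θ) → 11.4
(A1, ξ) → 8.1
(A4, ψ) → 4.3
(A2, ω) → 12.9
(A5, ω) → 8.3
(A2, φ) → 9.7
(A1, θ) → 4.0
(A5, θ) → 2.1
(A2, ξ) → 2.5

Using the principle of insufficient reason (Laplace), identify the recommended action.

A2

Row averages: A1=6.38, A2=11.12, A3=8.14, A4=6.52, A5=10.44
Highest average = 11.12 → A2.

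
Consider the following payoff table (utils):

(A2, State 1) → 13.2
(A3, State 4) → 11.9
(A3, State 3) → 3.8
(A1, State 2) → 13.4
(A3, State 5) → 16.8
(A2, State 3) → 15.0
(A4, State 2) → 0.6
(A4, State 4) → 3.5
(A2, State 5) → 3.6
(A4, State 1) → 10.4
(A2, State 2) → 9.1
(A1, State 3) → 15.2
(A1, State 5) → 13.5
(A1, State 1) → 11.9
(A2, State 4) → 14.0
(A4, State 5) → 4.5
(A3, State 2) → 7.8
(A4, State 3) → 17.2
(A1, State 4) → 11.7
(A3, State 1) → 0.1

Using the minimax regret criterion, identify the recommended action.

A1

Column bests: State 1=13.2, State 2=13.4, State 3=17.2, State 4=14.0, State 5=16.8.
A1 regrets: 1.3, 0.0, 2.0, 2.3, 3.3 → max 3.3
A2 regrets: 0.0, 4.3, 2.2, 0.0, 13.2 → max 13.2
A3 regrets: 13.1, 5.6, 13.4, 2.1, 0.0 → max 13.4
A4 regrets: 2.8, 12.8, 0.0, 10.5, 12.3 → max 12.8
Smallest max regret = 3.3 → A1.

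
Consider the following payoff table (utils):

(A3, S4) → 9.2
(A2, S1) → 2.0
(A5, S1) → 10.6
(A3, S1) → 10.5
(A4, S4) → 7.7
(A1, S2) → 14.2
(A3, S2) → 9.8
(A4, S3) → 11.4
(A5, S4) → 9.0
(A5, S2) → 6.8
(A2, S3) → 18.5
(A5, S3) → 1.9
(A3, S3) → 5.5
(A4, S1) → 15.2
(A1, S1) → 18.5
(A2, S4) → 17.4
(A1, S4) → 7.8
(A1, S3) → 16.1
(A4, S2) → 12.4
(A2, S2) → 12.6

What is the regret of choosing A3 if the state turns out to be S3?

13.0

Best payoff under S3 is 18.5.
Regret = 18.5 − 5.5 = 13.0.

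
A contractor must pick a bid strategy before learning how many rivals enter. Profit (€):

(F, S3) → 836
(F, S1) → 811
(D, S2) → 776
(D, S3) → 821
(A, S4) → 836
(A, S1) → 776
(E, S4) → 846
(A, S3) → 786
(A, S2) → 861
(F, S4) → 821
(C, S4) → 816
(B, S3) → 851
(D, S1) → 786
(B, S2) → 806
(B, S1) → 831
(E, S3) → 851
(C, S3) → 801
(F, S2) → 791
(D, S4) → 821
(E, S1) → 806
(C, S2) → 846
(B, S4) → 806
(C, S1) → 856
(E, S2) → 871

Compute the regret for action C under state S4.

Best payoff under S4 is 846.
Regret = 846 − 816 = 30.

30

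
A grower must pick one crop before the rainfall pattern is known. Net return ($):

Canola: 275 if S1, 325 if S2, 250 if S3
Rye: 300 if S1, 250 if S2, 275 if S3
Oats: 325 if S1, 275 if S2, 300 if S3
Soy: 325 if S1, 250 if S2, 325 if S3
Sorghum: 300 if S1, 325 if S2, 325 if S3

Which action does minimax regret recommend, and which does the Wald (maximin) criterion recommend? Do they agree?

minimax regret → Sorghum; maximin → Sorghum (agree)

Column bests: S1=325, S2=325, S3=325.
Canola regrets: 50, 0, 75 → max 75
Rye regrets: 25, 75, 50 → max 75
Oats regrets: 0, 50, 25 → max 50
Soy regrets: 0, 75, 0 → max 75
Sorghum regrets: 25, 0, 0 → max 25
Smallest max regret = 25 → Sorghum.
Row minima: Canola=250, Rye=250, Oats=275, Soy=250, Sorghum=300
Best worst-case = 300 → Sorghum.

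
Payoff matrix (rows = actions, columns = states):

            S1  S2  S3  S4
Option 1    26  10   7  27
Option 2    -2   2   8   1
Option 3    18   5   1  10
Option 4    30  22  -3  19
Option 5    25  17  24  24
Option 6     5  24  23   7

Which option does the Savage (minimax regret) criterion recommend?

Column bests: S1=30, S2=24, S3=24, S4=27.
Option 1 regrets: 4, 14, 17, 0 → max 17
Option 2 regrets: 32, 22, 16, 26 → max 32
Option 3 regrets: 12, 19, 23, 17 → max 23
Option 4 regrets: 0, 2, 27, 8 → max 27
Option 5 regrets: 5, 7, 0, 3 → max 7
Option 6 regrets: 25, 0, 1, 20 → max 25
Smallest max regret = 7 → Option 5.

Option 5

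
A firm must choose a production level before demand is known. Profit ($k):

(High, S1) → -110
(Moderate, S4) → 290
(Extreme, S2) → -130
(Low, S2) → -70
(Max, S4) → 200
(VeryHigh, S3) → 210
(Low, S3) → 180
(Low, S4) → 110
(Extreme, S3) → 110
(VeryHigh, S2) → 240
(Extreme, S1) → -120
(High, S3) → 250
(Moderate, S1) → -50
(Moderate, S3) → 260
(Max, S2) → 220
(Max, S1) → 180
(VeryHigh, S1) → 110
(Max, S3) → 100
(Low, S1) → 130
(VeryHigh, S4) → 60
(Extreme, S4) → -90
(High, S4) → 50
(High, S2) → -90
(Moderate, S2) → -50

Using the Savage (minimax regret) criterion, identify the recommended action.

Column bests: S1=180, S2=240, S3=260, S4=290.
Low regrets: 50, 310, 80, 180 → max 310
Moderate regrets: 230, 290, 0, 0 → max 290
High regrets: 290, 330, 10, 240 → max 330
VeryHigh regrets: 70, 0, 50, 230 → max 230
Extreme regrets: 300, 370, 150, 380 → max 380
Max regrets: 0, 20, 160, 90 → max 160
Smallest max regret = 160 → Max.

Max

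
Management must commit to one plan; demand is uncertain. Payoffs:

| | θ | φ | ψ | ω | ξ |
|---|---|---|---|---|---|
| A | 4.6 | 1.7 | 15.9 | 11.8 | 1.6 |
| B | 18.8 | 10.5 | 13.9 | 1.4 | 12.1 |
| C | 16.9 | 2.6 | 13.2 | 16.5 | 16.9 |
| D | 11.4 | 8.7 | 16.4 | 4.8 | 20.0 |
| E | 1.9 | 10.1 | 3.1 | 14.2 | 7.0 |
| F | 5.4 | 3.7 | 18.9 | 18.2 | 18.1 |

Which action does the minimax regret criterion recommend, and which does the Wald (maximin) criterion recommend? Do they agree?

Column bests: θ=18.8, φ=10.5, ψ=18.9, ω=18.2, ξ=20.0.
A regrets: 14.2, 8.8, 3.0, 6.4, 18.4 → max 18.4
B regrets: 0.0, 0.0, 5.0, 16.8, 7.9 → max 16.8
C regrets: 1.9, 7.9, 5.7, 1.7, 3.1 → max 7.9
D regrets: 7.4, 1.8, 2.5, 13.4, 0.0 → max 13.4
E regrets: 16.9, 0.4, 15.8, 4.0, 13.0 → max 16.9
F regrets: 13.4, 6.8, 0.0, 0.0, 1.9 → max 13.4
Smallest max regret = 7.9 → C.
Row minima: A=1.6, B=1.4, C=2.6, D=4.8, E=1.9, F=3.7
Best worst-case = 4.8 → D.

minimax regret → C; maximin → D (disagree)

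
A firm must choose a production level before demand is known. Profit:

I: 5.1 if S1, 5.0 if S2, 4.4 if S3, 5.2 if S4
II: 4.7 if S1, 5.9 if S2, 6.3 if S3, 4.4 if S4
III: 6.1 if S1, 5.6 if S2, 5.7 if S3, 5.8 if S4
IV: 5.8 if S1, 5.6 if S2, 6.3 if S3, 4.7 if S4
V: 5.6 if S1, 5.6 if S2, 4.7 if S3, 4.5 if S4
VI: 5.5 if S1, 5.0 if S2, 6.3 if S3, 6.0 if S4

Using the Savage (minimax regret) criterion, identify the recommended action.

III

Column bests: S1=6.1, S2=5.9, S3=6.3, S4=6.0.
I regrets: 1.0, 0.9, 1.9, 0.8 → max 1.9
II regrets: 1.4, 0.0, 0.0, 1.6 → max 1.6
III regrets: 0.0, 0.3, 0.6, 0.2 → max 0.6
IV regrets: 0.3, 0.3, 0.0, 1.3 → max 1.3
V regrets: 0.5, 0.3, 1.6, 1.5 → max 1.6
VI regrets: 0.6, 0.9, 0.0, 0.0 → max 0.9
Smallest max regret = 0.6 → III.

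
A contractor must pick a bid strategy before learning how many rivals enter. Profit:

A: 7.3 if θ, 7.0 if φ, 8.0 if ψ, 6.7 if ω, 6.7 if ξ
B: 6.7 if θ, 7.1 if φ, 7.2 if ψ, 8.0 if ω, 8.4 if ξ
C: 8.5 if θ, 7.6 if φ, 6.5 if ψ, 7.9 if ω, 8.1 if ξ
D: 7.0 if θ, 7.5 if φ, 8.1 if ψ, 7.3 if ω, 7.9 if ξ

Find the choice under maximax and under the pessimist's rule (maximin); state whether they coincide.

Row maxima: A=8.0, B=8.4, C=8.5, D=8.1
Best best-case = 8.5 → C.
Row minima: A=6.7, B=6.7, C=6.5, D=7.0
Best worst-case = 7.0 → D.

maximax → C; maximin → D (disagree)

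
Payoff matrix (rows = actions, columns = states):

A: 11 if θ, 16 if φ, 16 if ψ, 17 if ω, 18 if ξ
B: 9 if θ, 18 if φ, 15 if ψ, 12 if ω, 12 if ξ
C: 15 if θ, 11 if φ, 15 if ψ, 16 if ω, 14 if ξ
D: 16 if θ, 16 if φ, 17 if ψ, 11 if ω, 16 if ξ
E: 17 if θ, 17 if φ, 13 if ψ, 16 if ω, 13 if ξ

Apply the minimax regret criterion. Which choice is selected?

Column bests: θ=17, φ=18, ψ=17, ω=17, ξ=18.
A regrets: 6, 2, 1, 0, 0 → max 6
B regrets: 8, 0, 2, 5, 6 → max 8
C regrets: 2, 7, 2, 1, 4 → max 7
D regrets: 1, 2, 0, 6, 2 → max 6
E regrets: 0, 1, 4, 1, 5 → max 5
Smallest max regret = 5 → E.

E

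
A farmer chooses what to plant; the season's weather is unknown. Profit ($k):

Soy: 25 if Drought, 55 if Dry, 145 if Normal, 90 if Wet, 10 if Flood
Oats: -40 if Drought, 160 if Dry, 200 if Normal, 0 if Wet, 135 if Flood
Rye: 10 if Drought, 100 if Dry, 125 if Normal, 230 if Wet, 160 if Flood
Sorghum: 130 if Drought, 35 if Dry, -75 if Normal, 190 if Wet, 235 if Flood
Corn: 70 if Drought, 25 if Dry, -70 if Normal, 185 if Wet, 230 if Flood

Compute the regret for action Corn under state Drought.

Best payoff under Drought is 130.
Regret = 130 − 70 = 60.

60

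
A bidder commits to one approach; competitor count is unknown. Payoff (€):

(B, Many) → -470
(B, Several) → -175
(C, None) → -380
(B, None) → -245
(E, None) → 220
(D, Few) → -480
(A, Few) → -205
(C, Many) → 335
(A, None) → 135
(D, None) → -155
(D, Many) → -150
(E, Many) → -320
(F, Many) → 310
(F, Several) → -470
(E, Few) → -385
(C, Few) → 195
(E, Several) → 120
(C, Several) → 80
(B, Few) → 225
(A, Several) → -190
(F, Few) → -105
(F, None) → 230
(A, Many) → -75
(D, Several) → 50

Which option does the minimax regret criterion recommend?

A

Column bests: None=230, Few=225, Several=120, Many=335.
A regrets: 95, 430, 310, 410 → max 430
B regrets: 475, 0, 295, 805 → max 805
C regrets: 610, 30, 40, 0 → max 610
D regrets: 385, 705, 70, 485 → max 705
E regrets: 10, 610, 0, 655 → max 655
F regrets: 0, 330, 590, 25 → max 590
Smallest max regret = 430 → A.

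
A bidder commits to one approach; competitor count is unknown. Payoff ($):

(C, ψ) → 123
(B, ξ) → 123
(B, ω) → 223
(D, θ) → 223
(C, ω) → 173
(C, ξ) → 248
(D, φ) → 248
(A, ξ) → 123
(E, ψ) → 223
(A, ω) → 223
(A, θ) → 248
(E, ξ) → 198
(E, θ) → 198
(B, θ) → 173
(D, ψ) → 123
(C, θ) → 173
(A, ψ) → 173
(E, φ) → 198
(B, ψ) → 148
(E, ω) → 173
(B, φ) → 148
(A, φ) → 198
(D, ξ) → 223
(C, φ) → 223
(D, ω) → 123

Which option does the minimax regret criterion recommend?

E

Column bests: θ=248, φ=248, ψ=223, ω=223, ξ=248.
A regrets: 0, 50, 50, 0, 125 → max 125
B regrets: 75, 100, 75, 0, 125 → max 125
C regrets: 75, 25, 100, 50, 0 → max 100
D regrets: 25, 0, 100, 100, 25 → max 100
E regrets: 50, 50, 0, 50, 50 → max 50
Smallest max regret = 50 → E.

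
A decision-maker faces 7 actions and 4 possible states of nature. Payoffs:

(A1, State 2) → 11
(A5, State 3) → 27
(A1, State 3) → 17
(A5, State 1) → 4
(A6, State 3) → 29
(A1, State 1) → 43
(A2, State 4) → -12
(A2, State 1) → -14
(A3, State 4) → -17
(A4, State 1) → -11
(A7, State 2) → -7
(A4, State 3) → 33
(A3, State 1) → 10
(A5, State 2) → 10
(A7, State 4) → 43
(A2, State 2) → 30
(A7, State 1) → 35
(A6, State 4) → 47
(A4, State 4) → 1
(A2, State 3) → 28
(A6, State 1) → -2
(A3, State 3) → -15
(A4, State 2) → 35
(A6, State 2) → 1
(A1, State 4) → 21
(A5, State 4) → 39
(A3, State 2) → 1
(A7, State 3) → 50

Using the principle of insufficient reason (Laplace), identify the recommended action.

A7

Row averages: A1=23, A2=8, A3=-5.25, A4=14.5, A5=20, A6=18.75, A7=30.25
Highest average = 30.25 → A7.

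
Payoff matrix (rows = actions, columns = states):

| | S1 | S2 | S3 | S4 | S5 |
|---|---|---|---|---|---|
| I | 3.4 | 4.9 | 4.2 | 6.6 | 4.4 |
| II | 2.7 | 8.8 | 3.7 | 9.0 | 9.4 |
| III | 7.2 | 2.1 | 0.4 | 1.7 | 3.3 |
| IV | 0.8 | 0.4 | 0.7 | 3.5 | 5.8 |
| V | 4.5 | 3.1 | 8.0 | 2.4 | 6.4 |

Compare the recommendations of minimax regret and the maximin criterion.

minimax regret → II; maximin → I (disagree)

Column bests: S1=7.2, S2=8.8, S3=8.0, S4=9.0, S5=9.4.
I regrets: 3.8, 3.9, 3.8, 2.4, 5.0 → max 5.0
II regrets: 4.5, 0.0, 4.3, 0.0, 0.0 → max 4.5
III regrets: 0.0, 6.7, 7.6, 7.3, 6.1 → max 7.6
IV regrets: 6.4, 8.4, 7.3, 5.5, 3.6 → max 8.4
V regrets: 2.7, 5.7, 0.0, 6.6, 3.0 → max 6.6
Smallest max regret = 4.5 → II.
Row minima: I=3.4, II=2.7, III=0.4, IV=0.4, V=2.4
Best worst-case = 3.4 → I.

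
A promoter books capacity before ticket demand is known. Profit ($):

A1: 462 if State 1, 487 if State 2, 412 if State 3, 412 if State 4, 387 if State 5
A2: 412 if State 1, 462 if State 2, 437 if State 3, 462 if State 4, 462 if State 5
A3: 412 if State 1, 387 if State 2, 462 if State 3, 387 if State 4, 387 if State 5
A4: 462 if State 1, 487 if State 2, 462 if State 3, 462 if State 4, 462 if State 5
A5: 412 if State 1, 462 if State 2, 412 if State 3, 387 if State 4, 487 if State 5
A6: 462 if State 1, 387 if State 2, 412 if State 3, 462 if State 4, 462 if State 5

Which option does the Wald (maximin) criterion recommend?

A4

Row minima: A1=387, A2=412, A3=387, A4=462, A5=387, A6=387
Best worst-case = 462 → A4.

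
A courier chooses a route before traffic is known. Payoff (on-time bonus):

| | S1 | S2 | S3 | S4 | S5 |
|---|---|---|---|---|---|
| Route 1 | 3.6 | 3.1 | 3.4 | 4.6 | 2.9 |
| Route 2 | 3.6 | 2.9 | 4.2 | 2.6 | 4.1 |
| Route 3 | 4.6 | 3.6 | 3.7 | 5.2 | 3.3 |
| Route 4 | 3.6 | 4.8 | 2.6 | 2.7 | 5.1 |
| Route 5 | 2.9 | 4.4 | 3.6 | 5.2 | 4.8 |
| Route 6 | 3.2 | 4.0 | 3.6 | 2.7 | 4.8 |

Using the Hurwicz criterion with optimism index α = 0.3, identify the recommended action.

Route 1: 0.3·4.6 + 0.7·2.9 = 3.41
Route 2: 0.3·4.2 + 0.7·2.6 = 3.08
Route 3: 0.3·5.2 + 0.7·3.3 = 3.87
Route 4: 0.3·5.1 + 0.7·2.6 = 3.35
Route 5: 0.3·5.2 + 0.7·2.9 = 3.59
Route 6: 0.3·4.8 + 0.7·2.7 = 3.33
Highest Hurwicz score = 3.87 → Route 3.

Route 3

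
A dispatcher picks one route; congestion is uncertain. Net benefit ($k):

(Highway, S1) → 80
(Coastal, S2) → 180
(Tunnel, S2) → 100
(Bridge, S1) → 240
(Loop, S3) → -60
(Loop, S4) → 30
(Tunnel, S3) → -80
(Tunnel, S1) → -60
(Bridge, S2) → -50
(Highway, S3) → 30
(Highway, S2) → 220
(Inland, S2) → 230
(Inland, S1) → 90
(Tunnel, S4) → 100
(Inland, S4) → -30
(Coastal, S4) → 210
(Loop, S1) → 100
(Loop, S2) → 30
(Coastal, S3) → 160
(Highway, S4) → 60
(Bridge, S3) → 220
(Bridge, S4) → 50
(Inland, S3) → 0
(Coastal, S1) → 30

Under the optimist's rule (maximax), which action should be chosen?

Bridge

Row maxima: Tunnel=100, Bridge=240, Highway=220, Inland=230, Loop=100, Coastal=210
Best best-case = 240 → Bridge.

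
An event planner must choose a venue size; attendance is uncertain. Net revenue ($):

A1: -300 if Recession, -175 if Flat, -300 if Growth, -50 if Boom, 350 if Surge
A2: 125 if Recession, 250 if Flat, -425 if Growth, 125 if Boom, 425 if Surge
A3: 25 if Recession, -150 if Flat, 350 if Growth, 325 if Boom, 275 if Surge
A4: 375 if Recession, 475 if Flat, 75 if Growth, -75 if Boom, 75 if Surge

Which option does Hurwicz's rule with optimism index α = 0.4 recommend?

A1: 0.4·350 + 0.6·(-300) = -40
A2: 0.4·425 + 0.6·(-425) = -85
A3: 0.4·350 + 0.6·(-150) = 50
A4: 0.4·475 + 0.6·(-75) = 145
Highest Hurwicz score = 145 → A4.

A4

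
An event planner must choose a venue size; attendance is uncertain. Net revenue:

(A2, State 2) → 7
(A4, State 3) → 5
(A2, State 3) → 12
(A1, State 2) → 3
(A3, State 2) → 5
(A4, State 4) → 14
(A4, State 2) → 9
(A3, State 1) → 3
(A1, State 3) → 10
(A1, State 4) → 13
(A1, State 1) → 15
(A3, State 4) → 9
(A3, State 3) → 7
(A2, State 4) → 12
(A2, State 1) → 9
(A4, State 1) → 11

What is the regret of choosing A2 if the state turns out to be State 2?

2

Best payoff under State 2 is 9.
Regret = 9 − 7 = 2.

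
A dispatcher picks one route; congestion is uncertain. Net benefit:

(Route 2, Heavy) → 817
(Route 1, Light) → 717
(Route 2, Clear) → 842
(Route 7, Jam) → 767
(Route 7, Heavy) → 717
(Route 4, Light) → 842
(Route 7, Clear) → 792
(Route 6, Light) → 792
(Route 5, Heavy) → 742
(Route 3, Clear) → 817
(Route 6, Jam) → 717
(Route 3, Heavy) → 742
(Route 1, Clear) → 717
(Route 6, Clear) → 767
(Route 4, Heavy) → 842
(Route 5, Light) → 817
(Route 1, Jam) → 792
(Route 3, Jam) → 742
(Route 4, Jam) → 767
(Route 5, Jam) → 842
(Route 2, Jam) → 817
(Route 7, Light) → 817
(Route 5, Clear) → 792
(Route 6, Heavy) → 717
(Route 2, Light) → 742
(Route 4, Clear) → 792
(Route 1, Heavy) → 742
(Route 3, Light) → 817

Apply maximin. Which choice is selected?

Route 4

Row minima: Route 1=717, Route 2=742, Route 3=742, Route 4=767, Route 5=742, Route 6=717, Route 7=717
Best worst-case = 767 → Route 4.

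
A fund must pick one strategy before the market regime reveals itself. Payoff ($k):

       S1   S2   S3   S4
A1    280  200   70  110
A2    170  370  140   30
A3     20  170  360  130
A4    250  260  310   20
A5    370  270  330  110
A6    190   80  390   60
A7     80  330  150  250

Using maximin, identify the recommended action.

Row minima: A1=70, A2=30, A3=20, A4=20, A5=110, A6=60, A7=80
Best worst-case = 110 → A5.

A5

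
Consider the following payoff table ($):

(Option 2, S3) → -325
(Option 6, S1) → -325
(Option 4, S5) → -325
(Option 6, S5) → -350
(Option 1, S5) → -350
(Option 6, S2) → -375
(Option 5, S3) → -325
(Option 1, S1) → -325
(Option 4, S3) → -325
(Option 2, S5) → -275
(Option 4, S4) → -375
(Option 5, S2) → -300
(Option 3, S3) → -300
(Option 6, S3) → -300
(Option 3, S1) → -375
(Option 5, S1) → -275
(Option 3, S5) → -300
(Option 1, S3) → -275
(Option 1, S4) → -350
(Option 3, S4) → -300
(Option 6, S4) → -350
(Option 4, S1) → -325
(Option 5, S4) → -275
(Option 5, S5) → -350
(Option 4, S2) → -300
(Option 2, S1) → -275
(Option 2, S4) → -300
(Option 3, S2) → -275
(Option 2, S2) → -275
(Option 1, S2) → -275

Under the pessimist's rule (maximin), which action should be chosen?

Option 2

Row minima: Option 1=-350, Option 2=-325, Option 3=-375, Option 4=-375, Option 5=-350, Option 6=-375
Best worst-case = -325 → Option 2.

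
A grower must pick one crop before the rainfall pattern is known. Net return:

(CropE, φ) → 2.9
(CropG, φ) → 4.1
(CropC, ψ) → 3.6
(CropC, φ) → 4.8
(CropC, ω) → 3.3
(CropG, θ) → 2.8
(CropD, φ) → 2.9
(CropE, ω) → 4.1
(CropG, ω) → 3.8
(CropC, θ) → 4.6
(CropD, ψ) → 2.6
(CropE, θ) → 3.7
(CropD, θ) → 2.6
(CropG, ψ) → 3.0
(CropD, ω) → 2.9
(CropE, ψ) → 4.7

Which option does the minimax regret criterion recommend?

CropC

Column bests: θ=4.6, φ=4.8, ψ=4.7, ω=4.1.
CropD regrets: 2.0, 1.9, 2.1, 1.2 → max 2.1
CropG regrets: 1.8, 0.7, 1.7, 0.3 → max 1.8
CropC regrets: 0.0, 0.0, 1.1, 0.8 → max 1.1
CropE regrets: 0.9, 1.9, 0.0, 0.0 → max 1.9
Smallest max regret = 1.1 → CropC.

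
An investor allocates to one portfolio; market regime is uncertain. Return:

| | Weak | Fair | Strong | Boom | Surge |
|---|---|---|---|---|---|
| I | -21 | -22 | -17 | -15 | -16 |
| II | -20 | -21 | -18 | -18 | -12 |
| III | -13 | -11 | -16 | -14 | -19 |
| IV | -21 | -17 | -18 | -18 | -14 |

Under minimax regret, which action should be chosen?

Column bests: Weak=-13, Fair=-11, Strong=-16, Boom=-14, Surge=-12.
I regrets: 8, 11, 1, 1, 4 → max 11
II regrets: 7, 10, 2, 4, 0 → max 10
III regrets: 0, 0, 0, 0, 7 → max 7
IV regrets: 8, 6, 2, 4, 2 → max 8
Smallest max regret = 7 → III.

III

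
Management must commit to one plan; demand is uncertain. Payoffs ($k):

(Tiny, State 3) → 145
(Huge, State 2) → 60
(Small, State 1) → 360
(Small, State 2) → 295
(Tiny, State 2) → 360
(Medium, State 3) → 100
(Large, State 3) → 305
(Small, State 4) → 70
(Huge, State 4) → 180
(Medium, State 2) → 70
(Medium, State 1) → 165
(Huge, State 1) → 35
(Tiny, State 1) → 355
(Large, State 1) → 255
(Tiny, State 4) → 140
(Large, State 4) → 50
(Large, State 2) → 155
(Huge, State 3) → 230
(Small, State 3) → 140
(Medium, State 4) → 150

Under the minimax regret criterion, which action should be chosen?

Column bests: State 1=360, State 2=360, State 3=305, State 4=180.
Tiny regrets: 5, 0, 160, 40 → max 160
Small regrets: 0, 65, 165, 110 → max 165
Medium regrets: 195, 290, 205, 30 → max 290
Large regrets: 105, 205, 0, 130 → max 205
Huge regrets: 325, 300, 75, 0 → max 325
Smallest max regret = 160 → Tiny.

Tiny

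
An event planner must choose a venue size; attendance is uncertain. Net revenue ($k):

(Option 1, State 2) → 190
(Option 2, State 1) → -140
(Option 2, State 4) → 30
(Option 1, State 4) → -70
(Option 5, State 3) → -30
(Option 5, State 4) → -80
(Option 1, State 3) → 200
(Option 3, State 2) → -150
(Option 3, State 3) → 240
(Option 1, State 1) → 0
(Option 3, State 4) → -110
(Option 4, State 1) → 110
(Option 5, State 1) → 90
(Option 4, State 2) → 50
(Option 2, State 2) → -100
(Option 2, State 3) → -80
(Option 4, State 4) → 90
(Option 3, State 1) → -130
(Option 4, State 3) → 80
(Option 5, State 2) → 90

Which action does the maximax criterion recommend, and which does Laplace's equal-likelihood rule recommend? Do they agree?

maximax → Option 3; laplace → Option 4 (disagree)

Row maxima: Option 1=200, Option 2=30, Option 3=240, Option 4=110, Option 5=90
Best best-case = 240 → Option 3.
Row averages: Option 1=80, Option 2=-72.5, Option 3=-37.5, Option 4=82.5, Option 5=17.5
Highest average = 82.5 → Option 4.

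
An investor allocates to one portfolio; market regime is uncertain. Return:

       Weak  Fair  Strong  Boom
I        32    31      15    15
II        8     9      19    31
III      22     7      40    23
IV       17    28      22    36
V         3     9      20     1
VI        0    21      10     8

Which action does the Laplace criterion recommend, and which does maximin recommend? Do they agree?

laplace → IV; maximin → IV (agree)

Row averages: I=23.25, II=16.75, III=23, IV=25.75, V=8.25, VI=9.75
Highest average = 25.75 → IV.
Row minima: I=15, II=8, III=7, IV=17, V=1, VI=0
Best worst-case = 17 → IV.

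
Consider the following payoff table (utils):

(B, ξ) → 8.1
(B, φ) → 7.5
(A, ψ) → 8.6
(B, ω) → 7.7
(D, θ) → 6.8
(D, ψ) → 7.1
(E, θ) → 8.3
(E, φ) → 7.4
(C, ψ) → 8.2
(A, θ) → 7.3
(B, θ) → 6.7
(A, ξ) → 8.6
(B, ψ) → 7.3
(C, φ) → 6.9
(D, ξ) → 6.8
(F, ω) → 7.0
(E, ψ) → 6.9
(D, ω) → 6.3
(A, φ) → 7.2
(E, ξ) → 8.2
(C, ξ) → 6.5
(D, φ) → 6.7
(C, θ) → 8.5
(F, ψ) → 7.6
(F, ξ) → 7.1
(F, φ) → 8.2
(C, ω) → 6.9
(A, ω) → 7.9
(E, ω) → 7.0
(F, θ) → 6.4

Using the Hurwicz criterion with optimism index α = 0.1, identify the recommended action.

A

A: 0.1·8.6 + 0.9·7.2 = 7.34
B: 0.1·8.1 + 0.9·6.7 = 6.84
C: 0.1·8.5 + 0.9·6.5 = 6.7
D: 0.1·7.1 + 0.9·6.3 = 6.38
E: 0.1·8.3 + 0.9·6.9 = 7.04
F: 0.1·8.2 + 0.9·6.4 = 6.58
Highest Hurwicz score = 7.34 → A.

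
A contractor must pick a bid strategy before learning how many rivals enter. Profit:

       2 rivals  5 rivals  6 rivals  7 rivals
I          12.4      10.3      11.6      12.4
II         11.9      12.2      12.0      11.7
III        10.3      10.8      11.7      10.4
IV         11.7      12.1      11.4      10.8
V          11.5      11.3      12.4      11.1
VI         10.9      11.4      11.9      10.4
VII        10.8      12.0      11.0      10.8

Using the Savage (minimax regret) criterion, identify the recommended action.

II

Column bests: 2 rivals=12.4, 5 rivals=12.2, 6 rivals=12.4, 7 rivals=12.4.
I regrets: 0.0, 1.9, 0.8, 0.0 → max 1.9
II regrets: 0.5, 0.0, 0.4, 0.7 → max 0.7
III regrets: 2.1, 1.4, 0.7, 2.0 → max 2.1
IV regrets: 0.7, 0.1, 1.0, 1.6 → max 1.6
V regrets: 0.9, 0.9, 0.0, 1.3 → max 1.3
VI regrets: 1.5, 0.8, 0.5, 2.0 → max 2.0
VII regrets: 1.6, 0.2, 1.4, 1.6 → max 1.6
Smallest max regret = 0.7 → II.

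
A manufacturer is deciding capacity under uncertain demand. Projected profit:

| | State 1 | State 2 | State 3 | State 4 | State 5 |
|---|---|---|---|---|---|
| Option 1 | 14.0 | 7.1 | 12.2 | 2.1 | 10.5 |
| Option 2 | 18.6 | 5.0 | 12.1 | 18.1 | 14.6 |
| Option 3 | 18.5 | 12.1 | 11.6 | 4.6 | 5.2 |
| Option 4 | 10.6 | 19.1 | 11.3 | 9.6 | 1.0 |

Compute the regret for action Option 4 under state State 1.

Best payoff under State 1 is 18.6.
Regret = 18.6 − 10.6 = 8.0.

8.0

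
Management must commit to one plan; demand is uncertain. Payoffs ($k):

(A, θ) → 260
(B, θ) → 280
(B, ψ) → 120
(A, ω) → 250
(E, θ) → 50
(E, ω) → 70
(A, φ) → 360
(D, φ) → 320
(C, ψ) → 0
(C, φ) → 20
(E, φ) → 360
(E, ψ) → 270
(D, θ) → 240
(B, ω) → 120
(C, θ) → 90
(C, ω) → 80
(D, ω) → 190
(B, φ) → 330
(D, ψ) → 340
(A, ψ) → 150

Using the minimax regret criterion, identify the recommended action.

D

Column bests: θ=280, φ=360, ψ=340, ω=250.
A regrets: 20, 0, 190, 0 → max 190
B regrets: 0, 30, 220, 130 → max 220
C regrets: 190, 340, 340, 170 → max 340
D regrets: 40, 40, 0, 60 → max 60
E regrets: 230, 0, 70, 180 → max 230
Smallest max regret = 60 → D.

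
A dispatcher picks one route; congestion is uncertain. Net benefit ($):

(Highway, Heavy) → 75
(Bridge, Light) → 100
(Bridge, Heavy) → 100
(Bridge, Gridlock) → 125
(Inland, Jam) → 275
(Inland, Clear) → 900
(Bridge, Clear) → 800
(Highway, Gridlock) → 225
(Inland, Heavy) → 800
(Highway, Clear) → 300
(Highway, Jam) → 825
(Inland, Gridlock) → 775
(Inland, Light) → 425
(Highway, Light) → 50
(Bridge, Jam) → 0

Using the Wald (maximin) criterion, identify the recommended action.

Row minima: Highway=50, Bridge=0, Inland=275
Best worst-case = 275 → Inland.

Inland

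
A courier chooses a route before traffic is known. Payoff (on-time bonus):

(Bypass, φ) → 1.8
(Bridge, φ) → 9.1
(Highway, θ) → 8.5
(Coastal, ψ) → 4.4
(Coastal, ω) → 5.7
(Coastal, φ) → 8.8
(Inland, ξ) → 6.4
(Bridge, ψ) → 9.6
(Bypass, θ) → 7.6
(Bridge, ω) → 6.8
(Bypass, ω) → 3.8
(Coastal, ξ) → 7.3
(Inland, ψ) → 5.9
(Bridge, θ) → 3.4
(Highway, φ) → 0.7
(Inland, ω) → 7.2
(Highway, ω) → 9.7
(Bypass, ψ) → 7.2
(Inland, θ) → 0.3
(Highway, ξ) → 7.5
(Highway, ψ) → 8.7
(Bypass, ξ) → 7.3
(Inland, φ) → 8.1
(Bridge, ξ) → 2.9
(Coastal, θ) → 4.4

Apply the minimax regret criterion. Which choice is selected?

Column bests: θ=8.5, φ=9.1, ψ=9.6, ω=9.7, ξ=7.5.
Bridge regrets: 5.1, 0.0, 0.0, 2.9, 4.6 → max 5.1
Bypass regrets: 0.9, 7.3, 2.4, 5.9, 0.2 → max 7.3
Coastal regrets: 4.1, 0.3, 5.2, 4.0, 0.2 → max 5.2
Inland regrets: 8.2, 1.0, 3.7, 2.5, 1.1 → max 8.2
Highway regrets: 0.0, 8.4, 0.9, 0.0, 0.0 → max 8.4
Smallest max regret = 5.1 → Bridge.

Bridge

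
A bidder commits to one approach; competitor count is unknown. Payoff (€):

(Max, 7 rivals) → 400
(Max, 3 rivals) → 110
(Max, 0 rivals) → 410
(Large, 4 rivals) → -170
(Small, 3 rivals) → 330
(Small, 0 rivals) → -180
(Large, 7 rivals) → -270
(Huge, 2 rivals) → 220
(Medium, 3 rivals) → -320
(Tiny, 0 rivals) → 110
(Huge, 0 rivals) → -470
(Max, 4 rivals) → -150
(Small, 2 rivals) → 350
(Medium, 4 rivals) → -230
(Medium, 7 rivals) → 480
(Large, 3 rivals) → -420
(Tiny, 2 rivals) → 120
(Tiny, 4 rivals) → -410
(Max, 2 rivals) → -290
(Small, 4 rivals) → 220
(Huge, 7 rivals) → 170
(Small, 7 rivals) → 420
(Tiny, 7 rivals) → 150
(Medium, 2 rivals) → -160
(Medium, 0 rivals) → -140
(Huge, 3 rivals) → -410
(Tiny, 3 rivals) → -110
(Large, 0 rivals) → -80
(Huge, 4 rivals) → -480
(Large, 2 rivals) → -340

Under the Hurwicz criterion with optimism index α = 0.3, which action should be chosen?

Small

Tiny: 0.3·150 + 0.7·(-410) = -242
Small: 0.3·420 + 0.7·(-180) = 0
Medium: 0.3·480 + 0.7·(-320) = -80
Large: 0.3·(-80) + 0.7·(-420) = -318
Huge: 0.3·220 + 0.7·(-480) = -270
Max: 0.3·410 + 0.7·(-290) = -80
Highest Hurwicz score = 0 → Small.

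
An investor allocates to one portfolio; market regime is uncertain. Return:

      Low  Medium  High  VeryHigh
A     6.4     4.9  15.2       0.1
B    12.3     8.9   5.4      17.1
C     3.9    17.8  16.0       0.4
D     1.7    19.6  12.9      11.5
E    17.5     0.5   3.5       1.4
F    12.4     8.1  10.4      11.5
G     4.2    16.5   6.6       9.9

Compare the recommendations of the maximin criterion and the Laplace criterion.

maximin → F; laplace → D (disagree)

Row minima: A=0.1, B=5.4, C=0.4, D=1.7, E=0.5, F=8.1, G=4.2
Best worst-case = 8.1 → F.
Row averages: A=6.65, B=10.925, C=9.525, D=11.425, E=5.725, F=10.6, G=9.3
Highest average = 11.425 → D.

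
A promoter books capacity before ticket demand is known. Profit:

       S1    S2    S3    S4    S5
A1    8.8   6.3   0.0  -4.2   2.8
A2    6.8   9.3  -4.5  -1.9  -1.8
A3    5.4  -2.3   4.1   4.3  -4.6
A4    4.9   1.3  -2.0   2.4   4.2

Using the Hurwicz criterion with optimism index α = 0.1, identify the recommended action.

A1: 0.1·8.8 + 0.9·(-4.2) = -2.9
A2: 0.1·9.3 + 0.9·(-4.5) = -3.12
A3: 0.1·5.4 + 0.9·(-4.6) = -3.6
A4: 0.1·4.9 + 0.9·(-2.0) = -1.31
Highest Hurwicz score = -1.31 → A4.

A4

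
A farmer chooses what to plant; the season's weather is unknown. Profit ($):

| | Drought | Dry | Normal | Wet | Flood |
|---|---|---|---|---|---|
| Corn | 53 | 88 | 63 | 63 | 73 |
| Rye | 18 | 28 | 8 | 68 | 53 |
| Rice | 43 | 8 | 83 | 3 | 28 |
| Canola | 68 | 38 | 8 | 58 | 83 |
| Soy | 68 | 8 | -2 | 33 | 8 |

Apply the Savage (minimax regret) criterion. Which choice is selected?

Column bests: Drought=68, Dry=88, Normal=83, Wet=68, Flood=83.
Corn regrets: 15, 0, 20, 5, 10 → max 20
Rye regrets: 50, 60, 75, 0, 30 → max 75
Rice regrets: 25, 80, 0, 65, 55 → max 80
Canola regrets: 0, 50, 75, 10, 0 → max 75
Soy regrets: 0, 80, 85, 35, 75 → max 85
Smallest max regret = 20 → Corn.

Corn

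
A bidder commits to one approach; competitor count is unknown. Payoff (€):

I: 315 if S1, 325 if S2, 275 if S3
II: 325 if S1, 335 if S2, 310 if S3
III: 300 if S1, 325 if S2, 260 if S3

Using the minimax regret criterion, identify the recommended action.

II

Column bests: S1=325, S2=335, S3=310.
I regrets: 10, 10, 35 → max 35
II regrets: 0, 0, 0 → max 0
III regrets: 25, 10, 50 → max 50
Smallest max regret = 0 → II.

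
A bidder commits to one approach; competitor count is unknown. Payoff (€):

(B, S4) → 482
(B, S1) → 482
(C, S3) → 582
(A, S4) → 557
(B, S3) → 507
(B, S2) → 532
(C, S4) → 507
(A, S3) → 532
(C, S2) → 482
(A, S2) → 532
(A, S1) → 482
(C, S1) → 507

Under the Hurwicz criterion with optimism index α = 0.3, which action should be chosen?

C

A: 0.3·557 + 0.7·482 = 504.5
B: 0.3·532 + 0.7·482 = 497
C: 0.3·582 + 0.7·482 = 512
Highest Hurwicz score = 512 → C.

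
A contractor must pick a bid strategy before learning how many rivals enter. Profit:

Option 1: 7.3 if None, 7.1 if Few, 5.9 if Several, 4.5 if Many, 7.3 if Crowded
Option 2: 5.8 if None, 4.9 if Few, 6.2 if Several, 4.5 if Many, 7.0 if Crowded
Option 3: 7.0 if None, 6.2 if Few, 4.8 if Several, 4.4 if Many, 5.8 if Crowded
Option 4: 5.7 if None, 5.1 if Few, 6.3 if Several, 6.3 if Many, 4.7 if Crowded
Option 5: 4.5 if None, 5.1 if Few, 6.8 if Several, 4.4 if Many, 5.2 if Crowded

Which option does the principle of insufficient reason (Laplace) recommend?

Option 1

Row averages: Option 1=6.42, Option 2=5.68, Option 3=5.64, Option 4=5.62, Option 5=5.2
Highest average = 6.42 → Option 1.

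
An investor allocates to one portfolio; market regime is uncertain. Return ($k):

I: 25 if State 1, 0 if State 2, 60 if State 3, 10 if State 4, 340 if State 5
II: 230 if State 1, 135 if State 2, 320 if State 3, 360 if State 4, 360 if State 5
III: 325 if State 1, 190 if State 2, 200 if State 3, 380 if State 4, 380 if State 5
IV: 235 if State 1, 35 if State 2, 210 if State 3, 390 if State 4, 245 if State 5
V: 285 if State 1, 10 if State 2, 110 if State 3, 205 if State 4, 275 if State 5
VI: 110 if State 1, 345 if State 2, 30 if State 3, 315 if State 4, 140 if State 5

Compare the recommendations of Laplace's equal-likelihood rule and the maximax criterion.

Row averages: I=87, II=281, III=295, IV=223, V=177, VI=188
Highest average = 295 → III.
Row maxima: I=340, II=360, III=380, IV=390, V=285, VI=345
Best best-case = 390 → IV.

laplace → III; maximax → IV (disagree)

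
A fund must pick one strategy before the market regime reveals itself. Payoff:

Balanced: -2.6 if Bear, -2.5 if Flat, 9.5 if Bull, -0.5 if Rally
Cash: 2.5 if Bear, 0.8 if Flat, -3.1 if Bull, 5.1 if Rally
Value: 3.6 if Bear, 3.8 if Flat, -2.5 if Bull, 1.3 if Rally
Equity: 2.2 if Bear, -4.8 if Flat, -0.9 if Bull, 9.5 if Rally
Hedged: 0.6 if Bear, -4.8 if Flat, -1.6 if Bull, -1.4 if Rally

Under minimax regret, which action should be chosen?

Balanced

Column bests: Bear=3.6, Flat=3.8, Bull=9.5, Rally=9.5.
Balanced regrets: 6.2, 6.3, 0.0, 10.0 → max 10.0
Cash regrets: 1.1, 3.0, 12.6, 4.4 → max 12.6
Value regrets: 0.0, 0.0, 12.0, 8.2 → max 12.0
Equity regrets: 1.4, 8.6, 10.4, 0.0 → max 10.4
Hedged regrets: 3.0, 8.6, 11.1, 10.9 → max 11.1
Smallest max regret = 10.0 → Balanced.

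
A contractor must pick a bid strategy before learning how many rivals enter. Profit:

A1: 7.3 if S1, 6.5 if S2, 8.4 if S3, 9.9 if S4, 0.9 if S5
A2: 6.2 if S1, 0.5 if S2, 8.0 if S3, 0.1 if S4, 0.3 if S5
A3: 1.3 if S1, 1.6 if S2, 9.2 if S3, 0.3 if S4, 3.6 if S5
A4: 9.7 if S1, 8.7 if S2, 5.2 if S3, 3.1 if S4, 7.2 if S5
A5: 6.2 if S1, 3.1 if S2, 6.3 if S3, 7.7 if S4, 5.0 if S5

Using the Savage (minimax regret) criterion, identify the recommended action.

Column bests: S1=9.7, S2=8.7, S3=9.2, S4=9.9, S5=7.2.
A1 regrets: 2.4, 2.2, 0.8, 0.0, 6.3 → max 6.3
A2 regrets: 3.5, 8.2, 1.2, 9.8, 6.9 → max 9.8
A3 regrets: 8.4, 7.1, 0.0, 9.6, 3.6 → max 9.6
A4 regrets: 0.0, 0.0, 4.0, 6.8, 0.0 → max 6.8
A5 regrets: 3.5, 5.6, 2.9, 2.2, 2.2 → max 5.6
Smallest max regret = 5.6 → A5.

A5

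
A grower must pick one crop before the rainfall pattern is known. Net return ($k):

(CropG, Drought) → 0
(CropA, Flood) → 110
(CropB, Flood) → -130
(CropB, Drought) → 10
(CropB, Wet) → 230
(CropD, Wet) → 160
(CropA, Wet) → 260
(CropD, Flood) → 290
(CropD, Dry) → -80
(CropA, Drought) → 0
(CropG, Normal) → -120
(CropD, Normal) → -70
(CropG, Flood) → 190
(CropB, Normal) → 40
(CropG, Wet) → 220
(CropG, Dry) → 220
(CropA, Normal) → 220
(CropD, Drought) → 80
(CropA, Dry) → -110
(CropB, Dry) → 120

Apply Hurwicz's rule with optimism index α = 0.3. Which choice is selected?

CropD: 0.3·290 + 0.7·(-80) = 31
CropG: 0.3·220 + 0.7·(-120) = -18
CropA: 0.3·260 + 0.7·(-110) = 1
CropB: 0.3·230 + 0.7·(-130) = -22
Highest Hurwicz score = 31 → CropD.

CropD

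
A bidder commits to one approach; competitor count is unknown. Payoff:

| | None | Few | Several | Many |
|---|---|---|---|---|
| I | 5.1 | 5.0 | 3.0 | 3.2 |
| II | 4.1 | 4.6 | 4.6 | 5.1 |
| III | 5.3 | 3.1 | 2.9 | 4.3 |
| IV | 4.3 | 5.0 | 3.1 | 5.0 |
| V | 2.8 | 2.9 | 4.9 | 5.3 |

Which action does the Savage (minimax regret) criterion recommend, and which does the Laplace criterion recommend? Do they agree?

minimax regret → II; laplace → II (agree)

Column bests: None=5.3, Few=5.0, Several=4.9, Many=5.3.
I regrets: 0.2, 0.0, 1.9, 2.1 → max 2.1
II regrets: 1.2, 0.4, 0.3, 0.2 → max 1.2
III regrets: 0.0, 1.9, 2.0, 1.0 → max 2.0
IV regrets: 1.0, 0.0, 1.8, 0.3 → max 1.8
V regrets: 2.5, 2.1, 0.0, 0.0 → max 2.5
Smallest max regret = 1.2 → II.
Row averages: I=4.075, II=4.6, III=3.9, IV=4.35, V=3.975
Highest average = 4.6 → II.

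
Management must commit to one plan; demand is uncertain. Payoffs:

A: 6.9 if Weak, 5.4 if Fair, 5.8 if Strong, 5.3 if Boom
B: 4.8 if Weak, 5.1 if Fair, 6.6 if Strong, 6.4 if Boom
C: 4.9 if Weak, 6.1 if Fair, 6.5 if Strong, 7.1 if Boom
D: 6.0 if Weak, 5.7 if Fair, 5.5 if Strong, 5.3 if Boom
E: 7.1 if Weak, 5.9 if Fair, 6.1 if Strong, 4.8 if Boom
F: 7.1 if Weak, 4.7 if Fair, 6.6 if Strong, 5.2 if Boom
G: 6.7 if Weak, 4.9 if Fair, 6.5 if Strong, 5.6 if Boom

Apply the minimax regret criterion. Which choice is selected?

Column bests: Weak=7.1, Fair=6.1, Strong=6.6, Boom=7.1.
A regrets: 0.2, 0.7, 0.8, 1.8 → max 1.8
B regrets: 2.3, 1.0, 0.0, 0.7 → max 2.3
C regrets: 2.2, 0.0, 0.1, 0.0 → max 2.2
D regrets: 1.1, 0.4, 1.1, 1.8 → max 1.8
E regrets: 0.0, 0.2, 0.5, 2.3 → max 2.3
F regrets: 0.0, 1.4, 0.0, 1.9 → max 1.9
G regrets: 0.4, 1.2, 0.1, 1.5 → max 1.5
Smallest max regret = 1.5 → G.

G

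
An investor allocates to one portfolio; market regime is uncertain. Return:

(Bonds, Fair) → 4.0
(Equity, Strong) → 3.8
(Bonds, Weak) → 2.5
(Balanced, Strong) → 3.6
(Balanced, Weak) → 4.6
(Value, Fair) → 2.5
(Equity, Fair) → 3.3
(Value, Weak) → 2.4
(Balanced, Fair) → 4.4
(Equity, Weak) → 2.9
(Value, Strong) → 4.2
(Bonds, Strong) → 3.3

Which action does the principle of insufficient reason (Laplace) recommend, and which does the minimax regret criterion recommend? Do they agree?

laplace → Balanced; minimax regret → Balanced (agree)

Row averages: Equity=10/3, Value=91/30, Bonds=49/15, Balanced=4.2
Highest average = 4.2 → Balanced.
Column bests: Weak=4.6, Fair=4.4, Strong=4.2.
Equity regrets: 1.7, 1.1, 0.4 → max 1.7
Value regrets: 2.2, 1.9, 0.0 → max 2.2
Bonds regrets: 2.1, 0.4, 0.9 → max 2.1
Balanced regrets: 0.0, 0.0, 0.6 → max 0.6
Smallest max regret = 0.6 → Balanced.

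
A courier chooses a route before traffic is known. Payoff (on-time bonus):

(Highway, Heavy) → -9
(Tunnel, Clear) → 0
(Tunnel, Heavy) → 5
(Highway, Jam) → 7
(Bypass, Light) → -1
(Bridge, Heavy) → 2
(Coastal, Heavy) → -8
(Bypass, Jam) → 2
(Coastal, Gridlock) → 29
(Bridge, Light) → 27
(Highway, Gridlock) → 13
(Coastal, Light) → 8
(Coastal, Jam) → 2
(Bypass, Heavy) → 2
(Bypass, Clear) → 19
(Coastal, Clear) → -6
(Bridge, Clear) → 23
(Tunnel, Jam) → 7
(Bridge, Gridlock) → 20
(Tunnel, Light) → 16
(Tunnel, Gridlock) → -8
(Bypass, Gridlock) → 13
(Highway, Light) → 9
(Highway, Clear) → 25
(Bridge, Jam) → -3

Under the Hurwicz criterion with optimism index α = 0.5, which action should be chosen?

Coastal: 0.5·29 + 0.5·(-8) = 10.5
Bridge: 0.5·27 + 0.5·(-3) = 12
Bypass: 0.5·19 + 0.5·(-1) = 9
Tunnel: 0.5·16 + 0.5·(-8) = 4
Highway: 0.5·25 + 0.5·(-9) = 8
Highest Hurwicz score = 12 → Bridge.

Bridge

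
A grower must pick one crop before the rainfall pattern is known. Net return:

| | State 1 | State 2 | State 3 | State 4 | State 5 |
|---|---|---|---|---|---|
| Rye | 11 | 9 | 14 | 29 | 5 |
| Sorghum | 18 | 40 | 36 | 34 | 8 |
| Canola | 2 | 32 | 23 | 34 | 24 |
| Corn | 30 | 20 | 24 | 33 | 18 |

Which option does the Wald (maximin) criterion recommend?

Corn

Row minima: Rye=5, Sorghum=8, Canola=2, Corn=18
Best worst-case = 18 → Corn.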